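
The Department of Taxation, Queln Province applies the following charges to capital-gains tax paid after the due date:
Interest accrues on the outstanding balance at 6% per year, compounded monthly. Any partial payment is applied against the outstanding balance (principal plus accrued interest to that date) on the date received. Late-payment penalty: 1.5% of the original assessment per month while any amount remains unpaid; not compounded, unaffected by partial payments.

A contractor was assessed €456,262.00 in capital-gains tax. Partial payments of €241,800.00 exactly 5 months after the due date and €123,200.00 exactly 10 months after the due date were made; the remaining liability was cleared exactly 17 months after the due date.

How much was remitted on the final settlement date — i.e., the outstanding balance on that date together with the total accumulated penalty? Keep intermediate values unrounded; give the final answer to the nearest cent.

€228,690.92

Monthly rate = 6% ÷ 12 = 0.5%
Balance at month 5: €456,262.0000 × (1 + 0.005)^5 = €467,783.1873…
After €241,800.00 payment: €467,783.1873… − €241,800.00 = €225,983.1873…
Balance at month 10: €225,983.1873… × (1 + 0.005)^5 = €231,689.5459…
After €123,200.00 payment: €231,689.5459… − €123,200.00 = €108,489.5459…
Balance at month 17: €108,489.5459… × (1 + 0.005)^7 = €112,344.1141…
Penalty: 17 × 1.5% × €456,262.00 = €116,346.81
Final settlement = outstanding balance + penalty = €112,344.1141… + €116,346.81 = €228,690.92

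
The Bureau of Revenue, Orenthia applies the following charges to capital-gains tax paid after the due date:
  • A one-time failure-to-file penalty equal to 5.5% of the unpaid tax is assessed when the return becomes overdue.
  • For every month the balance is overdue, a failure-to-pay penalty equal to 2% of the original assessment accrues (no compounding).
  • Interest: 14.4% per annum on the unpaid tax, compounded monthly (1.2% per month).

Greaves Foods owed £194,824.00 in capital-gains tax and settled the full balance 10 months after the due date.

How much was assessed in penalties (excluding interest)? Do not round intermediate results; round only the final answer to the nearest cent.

£49,680.12

Failure-to-file penalty: 5.5% × £194,824.00 = £10,715.32
Failure-to-pay penalty: 10 × 2% × £194,824.00 = £38,964.80
Total penalty = £10,715.32 + £38,964.80 = £49,680.12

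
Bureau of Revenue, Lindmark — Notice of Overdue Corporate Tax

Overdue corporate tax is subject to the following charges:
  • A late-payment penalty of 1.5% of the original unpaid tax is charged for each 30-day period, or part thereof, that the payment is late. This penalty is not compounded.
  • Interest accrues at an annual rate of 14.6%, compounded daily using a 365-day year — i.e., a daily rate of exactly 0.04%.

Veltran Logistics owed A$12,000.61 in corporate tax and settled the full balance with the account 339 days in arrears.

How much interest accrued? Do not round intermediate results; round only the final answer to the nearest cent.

Interest: A$12,000.61 × ((1 + 0.0004)^339 − 1) = A$12,000.61 × 0.14519266… = A$1,742.4005…

A$1,742.40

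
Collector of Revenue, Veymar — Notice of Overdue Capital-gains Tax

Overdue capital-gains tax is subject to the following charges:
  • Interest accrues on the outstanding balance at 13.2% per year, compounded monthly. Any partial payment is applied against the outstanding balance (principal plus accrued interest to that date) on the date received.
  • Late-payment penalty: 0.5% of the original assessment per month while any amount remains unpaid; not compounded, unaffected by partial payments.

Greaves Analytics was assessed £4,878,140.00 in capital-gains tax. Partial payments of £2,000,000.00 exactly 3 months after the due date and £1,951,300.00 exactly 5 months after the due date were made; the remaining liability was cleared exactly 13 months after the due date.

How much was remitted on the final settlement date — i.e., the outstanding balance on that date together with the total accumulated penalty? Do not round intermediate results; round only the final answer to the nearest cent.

£1,579,753.50

Monthly rate = 13.2% ÷ 12 = 1.1%
Balance at month 3: £4,878,140.0000 × (1 + 0.011)^3 = £5,040,895.8776…
After £2,000,000.00 payment: £5,040,895.8776… − £2,000,000.00 = £3,040,895.8776…
Balance at month 5: £3,040,895.8776… × (1 + 0.011)^2 = £3,108,163.5353…
After £1,951,300.00 payment: £3,108,163.5353… − £1,951,300.00 = £1,156,863.5353…
Balance at month 13: £1,156,863.5353… × (1 + 0.011)^8 = £1,262,674.4042…
Penalty: 13 × 0.5% × £4,878,140.00 = £317,079.10
Final settlement = outstanding balance + penalty = £1,262,674.4042… + £317,079.10 = £1,579,753.50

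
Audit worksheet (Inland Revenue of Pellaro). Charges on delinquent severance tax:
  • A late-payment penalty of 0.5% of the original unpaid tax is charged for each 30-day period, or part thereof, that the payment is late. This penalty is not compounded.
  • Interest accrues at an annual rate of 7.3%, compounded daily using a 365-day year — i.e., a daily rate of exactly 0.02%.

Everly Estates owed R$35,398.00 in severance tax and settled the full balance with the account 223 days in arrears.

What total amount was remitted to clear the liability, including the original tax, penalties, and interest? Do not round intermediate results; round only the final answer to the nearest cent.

Penalty periods: ⌈223/30⌉ = 8; penalty = 8 × 0.5% × R$35,398.00 = R$1,415.92
Interest: R$35,398.00 × ((1 + 0.0002)^223 − 1) = R$35,398.00 × 0.04560487… = R$1,614.3212…
Total = R$35,398.00 + R$1,415.9200 + R$1,614.3212… = R$38,428.24

R$38,428.24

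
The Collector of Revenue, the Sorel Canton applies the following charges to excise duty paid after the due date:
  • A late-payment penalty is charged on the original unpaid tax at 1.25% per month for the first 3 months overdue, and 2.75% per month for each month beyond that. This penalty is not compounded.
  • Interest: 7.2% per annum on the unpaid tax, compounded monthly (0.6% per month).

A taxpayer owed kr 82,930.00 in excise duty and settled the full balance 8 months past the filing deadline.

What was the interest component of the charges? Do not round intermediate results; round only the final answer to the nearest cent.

Interest: kr 82,930.00 × ((1 + 0.006)^8 − 1) = kr 82,930.00 × 0.0490202… = kr 4,065.2441…

kr 4,065.24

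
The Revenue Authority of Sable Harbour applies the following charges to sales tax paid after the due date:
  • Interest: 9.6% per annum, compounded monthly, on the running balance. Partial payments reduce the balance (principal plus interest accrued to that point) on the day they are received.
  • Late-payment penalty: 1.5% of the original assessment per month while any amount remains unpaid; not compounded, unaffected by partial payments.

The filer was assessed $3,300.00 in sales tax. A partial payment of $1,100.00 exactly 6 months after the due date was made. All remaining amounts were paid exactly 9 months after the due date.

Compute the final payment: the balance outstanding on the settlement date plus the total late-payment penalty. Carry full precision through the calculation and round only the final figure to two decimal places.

$2,864.24

Monthly rate = 9.6% ÷ 12 = 0.8%
Balance at month 6: $3,300.0000 × (1 + 0.008)^6 = $3,461.6020…
After $1,100.00 payment: $3,461.6020… − $1,100.00 = $2,361.6020…
Balance at month 9: $2,361.6020… × (1 + 0.008)^3 = $2,418.7351…
Penalty: 9 × 1.5% × $3,300.00 = $445.50
Final settlement = outstanding balance + penalty = $2,418.7351… + $445.50 = $2,864.24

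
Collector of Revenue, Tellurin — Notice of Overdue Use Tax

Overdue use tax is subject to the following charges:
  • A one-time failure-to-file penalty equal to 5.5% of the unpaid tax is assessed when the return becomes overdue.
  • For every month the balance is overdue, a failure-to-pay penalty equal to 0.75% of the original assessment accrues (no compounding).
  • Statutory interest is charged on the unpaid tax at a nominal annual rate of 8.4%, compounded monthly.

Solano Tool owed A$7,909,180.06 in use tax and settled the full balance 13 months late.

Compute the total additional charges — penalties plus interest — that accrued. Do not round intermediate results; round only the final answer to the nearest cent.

A$1,956,903.86

Failure-to-file penalty: 5.5% × A$7,909,180.06 = A$435,004.90…
Failure-to-pay penalty: 13 × 0.75% × A$7,909,180.06 = A$771,145.06…
Interest (8.4%/yr ÷ 12 = 0.7%/month): A$7,909,180.06 × ((1 + 0.007)^13 − 1) = A$750,753.8969…
Penalties + interest = A$1,206,149.9592… + A$750,753.8969… = A$1,956,903.86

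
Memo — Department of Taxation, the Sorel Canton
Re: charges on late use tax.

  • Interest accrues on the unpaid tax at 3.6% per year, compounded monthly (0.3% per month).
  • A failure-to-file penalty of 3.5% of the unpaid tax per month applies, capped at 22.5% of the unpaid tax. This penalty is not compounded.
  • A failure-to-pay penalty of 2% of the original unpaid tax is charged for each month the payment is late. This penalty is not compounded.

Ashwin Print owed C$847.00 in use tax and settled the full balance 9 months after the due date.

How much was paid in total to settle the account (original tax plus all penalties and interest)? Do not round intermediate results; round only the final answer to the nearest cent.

C$1,213.18

Failure-to-file: 9 × 3.5% × C$847.00 = C$266.81…, capped at 22.5% × C$847.00 = C$190.58…
Failure-to-pay penalty = 2% × C$847.00 × 9 mo = C$152.46
Interest: C$847.00 × ((1 + 0.003)^9 − 1) = C$847.00 × 0.0273263… = C$23.1454…
Total = C$847.00 + C$343.0350 + C$23.1454… = C$1,213.18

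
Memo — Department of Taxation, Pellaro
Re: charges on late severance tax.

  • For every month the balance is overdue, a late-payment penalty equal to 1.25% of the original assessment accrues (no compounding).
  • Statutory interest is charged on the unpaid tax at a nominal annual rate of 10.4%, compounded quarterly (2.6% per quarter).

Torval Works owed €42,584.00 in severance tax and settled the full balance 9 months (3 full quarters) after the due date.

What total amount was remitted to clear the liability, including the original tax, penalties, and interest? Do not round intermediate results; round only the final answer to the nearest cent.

€50,783.36

Late-payment penalty = 1.25% × €42,584.00 × 9 mo = €4,790.70
Interest: €42,584.00 × ((1 + 0.026)^3 − 1) = €42,584.00 × 0.0800456… = €3,408.6608…
Total = €42,584.00 + €4,790.7000 + €3,408.6608… = €50,783.36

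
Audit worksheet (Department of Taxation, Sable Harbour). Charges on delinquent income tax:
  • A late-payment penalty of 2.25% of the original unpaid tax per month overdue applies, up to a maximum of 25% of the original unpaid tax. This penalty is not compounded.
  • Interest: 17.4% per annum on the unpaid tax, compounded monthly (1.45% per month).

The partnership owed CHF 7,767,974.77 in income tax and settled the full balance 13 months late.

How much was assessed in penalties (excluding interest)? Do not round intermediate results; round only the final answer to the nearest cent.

Penalty (uncapped): 13 × 2.25% × CHF 7,767,974.77 = CHF 2,272,132.62…; cap = 25% × CHF 7,767,974.77 = CHF 1,941,993.69… → penalty = CHF 1,941,993.69…

CHF 1,941,993.69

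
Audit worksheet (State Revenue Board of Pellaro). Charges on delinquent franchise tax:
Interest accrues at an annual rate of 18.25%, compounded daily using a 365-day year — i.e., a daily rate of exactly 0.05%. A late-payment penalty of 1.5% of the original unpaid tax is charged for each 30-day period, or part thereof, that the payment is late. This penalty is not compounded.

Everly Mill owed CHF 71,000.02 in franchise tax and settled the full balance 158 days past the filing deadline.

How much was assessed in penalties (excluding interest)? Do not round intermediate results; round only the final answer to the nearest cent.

CHF 6,390.00

Penalty periods: ⌈158/30⌉ = 6; penalty = 6 × 1.5% × CHF 71,000.02 = CHF 6,390.00…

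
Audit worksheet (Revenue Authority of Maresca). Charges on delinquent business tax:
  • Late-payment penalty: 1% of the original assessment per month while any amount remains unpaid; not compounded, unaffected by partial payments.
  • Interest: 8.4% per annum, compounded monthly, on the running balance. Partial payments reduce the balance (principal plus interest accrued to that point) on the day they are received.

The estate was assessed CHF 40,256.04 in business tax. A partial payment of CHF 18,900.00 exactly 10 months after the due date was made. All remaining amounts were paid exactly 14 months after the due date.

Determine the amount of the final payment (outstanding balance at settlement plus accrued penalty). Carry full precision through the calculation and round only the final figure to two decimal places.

CHF 30,586.82

Monthly rate = 8.4% ÷ 12 = 0.7%
Balance at month 10: CHF 40,256.0400 × (1 + 0.007)^10 = CHF 43,164.4048…
After CHF 18,900.00 payment: CHF 43,164.4048… − CHF 18,900.00 = CHF 24,264.4048…
Balance at month 14: CHF 24,264.4048… × (1 + 0.007)^4 = CHF 24,950.9752…
Penalty: 14 × 1% × CHF 40,256.04 = CHF 5,635.85…
Final settlement = outstanding balance + penalty = CHF 24,950.9752… + CHF 5,635.85… = CHF 30,586.82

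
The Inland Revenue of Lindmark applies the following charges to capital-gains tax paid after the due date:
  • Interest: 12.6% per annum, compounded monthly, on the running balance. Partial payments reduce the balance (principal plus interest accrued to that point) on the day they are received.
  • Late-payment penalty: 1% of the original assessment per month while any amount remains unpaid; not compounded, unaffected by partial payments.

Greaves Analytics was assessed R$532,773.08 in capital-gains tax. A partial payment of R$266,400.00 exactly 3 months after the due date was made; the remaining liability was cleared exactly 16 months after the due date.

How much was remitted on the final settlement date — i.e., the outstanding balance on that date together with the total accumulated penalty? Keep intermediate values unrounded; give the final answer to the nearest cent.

Monthly rate = 12.6% ÷ 12 = 1.05%
Balance at month 3: R$532,773.0800 × (1 + 0.0105)^3 = R$549,732.2635…
After R$266,400.00 payment: R$549,732.2635… − R$266,400.00 = R$283,332.2635…
Balance at month 16: R$283,332.2635… × (1 + 0.0105)^13 = R$324,539.9487…
Penalty: 16 × 1% × R$532,773.08 = R$85,243.69…
Final settlement = outstanding balance + penalty = R$324,539.9487… + R$85,243.69… = R$409,783.64

R$409,783.64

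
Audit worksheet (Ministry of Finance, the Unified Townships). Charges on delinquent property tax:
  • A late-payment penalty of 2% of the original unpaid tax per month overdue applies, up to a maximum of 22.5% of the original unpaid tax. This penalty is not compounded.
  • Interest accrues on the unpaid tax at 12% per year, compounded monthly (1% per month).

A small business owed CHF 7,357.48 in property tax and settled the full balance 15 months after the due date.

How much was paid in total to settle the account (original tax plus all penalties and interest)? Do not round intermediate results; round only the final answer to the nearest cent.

CHF 10,197.24

Penalty (uncapped): 15 × 2% × CHF 7,357.48 = CHF 2,207.24…; cap = 22.5% × CHF 7,357.48 = CHF 1,655.43… → penalty = CHF 1,655.43…
Interest: CHF 7,357.48 × ((1 + 0.01)^15 − 1) = CHF 7,357.48 × 0.1609690… = CHF 1,184.3259…
Total = CHF 7,357.48 + CHF 1,655.4330 + CHF 1,184.3259… = CHF 10,197.24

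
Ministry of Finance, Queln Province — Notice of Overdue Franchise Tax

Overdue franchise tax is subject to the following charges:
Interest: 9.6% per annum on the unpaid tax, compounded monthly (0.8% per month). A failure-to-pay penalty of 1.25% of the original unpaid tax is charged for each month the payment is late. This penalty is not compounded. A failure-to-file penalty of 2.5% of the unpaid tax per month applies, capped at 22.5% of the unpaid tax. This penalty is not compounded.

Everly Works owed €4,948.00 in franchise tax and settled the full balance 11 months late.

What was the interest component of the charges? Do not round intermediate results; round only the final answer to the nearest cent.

€453.27

Interest: €4,948.00 × ((1 + 0.008)^11 − 1) = €4,948.00 × 0.0916058… = €453.2657…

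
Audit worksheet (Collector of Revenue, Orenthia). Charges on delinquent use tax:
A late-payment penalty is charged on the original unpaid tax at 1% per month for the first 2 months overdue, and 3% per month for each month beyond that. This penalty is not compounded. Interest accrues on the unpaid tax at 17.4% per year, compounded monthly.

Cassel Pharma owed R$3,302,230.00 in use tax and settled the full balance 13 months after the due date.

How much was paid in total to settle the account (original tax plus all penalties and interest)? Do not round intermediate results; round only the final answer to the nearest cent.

R$5,137,622.16

Penalty, months 1–2: 2 × 1% × R$3,302,230.00 = R$66,044.60
Penalty, months 3–13: 11 × 3% × R$3,302,230.00 = R$1,089,735.90
Interest (17.4%/yr ÷ 12 = 1.45%/month): R$3,302,230.00 × ((1 + 0.0145)^13 − 1) = R$679,611.6624…
Total = R$3,302,230.00 + R$1,155,780.5000 + R$679,611.6624… = R$5,137,622.16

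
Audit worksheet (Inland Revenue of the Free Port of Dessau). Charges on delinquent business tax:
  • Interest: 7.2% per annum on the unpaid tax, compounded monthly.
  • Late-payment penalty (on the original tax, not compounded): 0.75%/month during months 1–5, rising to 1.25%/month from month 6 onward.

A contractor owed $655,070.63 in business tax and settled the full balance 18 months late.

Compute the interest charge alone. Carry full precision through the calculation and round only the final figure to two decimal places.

Interest (7.2%/yr ÷ 12 = 0.6%/month): $655,070.63 × ((1 + 0.006)^18 − 1) = $74,473.8593…

$74,473.86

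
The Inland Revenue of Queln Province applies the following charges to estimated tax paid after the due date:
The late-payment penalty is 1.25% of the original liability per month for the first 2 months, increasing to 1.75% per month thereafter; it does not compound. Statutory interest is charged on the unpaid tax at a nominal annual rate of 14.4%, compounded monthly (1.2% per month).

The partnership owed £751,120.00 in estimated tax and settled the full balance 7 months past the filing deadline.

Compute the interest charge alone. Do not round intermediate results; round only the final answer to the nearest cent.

£65,411.44

Interest: £751,120.00 × ((1 + 0.012)^7 − 1) = £751,120.00 × 0.0870852… = £65,411.4437…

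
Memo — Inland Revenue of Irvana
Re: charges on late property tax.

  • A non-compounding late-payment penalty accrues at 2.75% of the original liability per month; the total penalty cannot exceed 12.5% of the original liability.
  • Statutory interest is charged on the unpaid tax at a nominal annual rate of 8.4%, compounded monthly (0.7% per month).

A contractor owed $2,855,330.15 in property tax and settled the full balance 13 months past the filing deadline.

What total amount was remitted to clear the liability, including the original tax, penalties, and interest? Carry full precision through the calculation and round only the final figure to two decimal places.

$3,483,279.60

Penalty (uncapped): 13 × 2.75% × $2,855,330.15 = $1,020,780.53…; cap = 12.5% × $2,855,330.15 = $356,916.27… → penalty = $356,916.27…
Interest: $2,855,330.15 × ((1 + 0.007)^13 − 1) = $2,855,330.15 × 0.0949218… = $271,033.1818…
Total = $2,855,330.15 + $356,916.2688… + $271,033.1818… = $3,483,279.60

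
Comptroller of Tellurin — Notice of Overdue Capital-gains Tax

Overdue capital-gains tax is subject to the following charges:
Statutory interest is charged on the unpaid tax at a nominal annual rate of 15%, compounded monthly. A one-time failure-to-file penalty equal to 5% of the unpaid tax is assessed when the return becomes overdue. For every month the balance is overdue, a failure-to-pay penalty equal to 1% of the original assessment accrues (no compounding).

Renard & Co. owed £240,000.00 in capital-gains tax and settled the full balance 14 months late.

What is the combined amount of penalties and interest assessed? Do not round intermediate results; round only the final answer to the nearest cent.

Failure-to-file penalty: 5% × £240,000.00 = £12,000.00
Failure-to-pay penalty: 14 × 1% × £240,000.00 = £33,600.00
Interest (15%/yr ÷ 12 = 1.25%/month): £240,000.00 × ((1 + 0.0125)^14 − 1) = £45,589.1397…
Penalties + interest = £45,600.0000 + £45,589.1397… = £91,189.14

£91,189.14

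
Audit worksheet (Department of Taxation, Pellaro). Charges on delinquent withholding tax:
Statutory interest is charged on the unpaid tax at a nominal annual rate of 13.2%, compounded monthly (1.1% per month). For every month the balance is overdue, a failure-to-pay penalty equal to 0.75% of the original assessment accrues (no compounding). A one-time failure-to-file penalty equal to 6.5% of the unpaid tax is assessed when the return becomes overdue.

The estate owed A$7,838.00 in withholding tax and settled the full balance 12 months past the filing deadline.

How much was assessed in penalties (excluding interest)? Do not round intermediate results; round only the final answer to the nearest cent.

A$1,214.89

Failure-to-file penalty: 6.5% × A$7,838.00 = A$509.47
Failure-to-pay penalty = 0.75% × A$7,838.00 × 12 mo = A$705.42
Total penalty = A$509.47 + A$705.42 = A$1,214.89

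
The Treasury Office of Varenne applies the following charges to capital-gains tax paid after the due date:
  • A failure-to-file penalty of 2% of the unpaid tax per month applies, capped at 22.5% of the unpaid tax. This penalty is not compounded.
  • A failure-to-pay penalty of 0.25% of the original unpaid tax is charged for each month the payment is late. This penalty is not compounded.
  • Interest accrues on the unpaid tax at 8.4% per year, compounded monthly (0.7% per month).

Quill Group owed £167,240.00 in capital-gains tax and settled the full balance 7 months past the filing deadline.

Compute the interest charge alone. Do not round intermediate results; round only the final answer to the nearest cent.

Interest: £167,240.00 × ((1 + 0.007)^7 − 1) = £167,240.00 × 0.0500411… = £8,368.8718…

£8,368.87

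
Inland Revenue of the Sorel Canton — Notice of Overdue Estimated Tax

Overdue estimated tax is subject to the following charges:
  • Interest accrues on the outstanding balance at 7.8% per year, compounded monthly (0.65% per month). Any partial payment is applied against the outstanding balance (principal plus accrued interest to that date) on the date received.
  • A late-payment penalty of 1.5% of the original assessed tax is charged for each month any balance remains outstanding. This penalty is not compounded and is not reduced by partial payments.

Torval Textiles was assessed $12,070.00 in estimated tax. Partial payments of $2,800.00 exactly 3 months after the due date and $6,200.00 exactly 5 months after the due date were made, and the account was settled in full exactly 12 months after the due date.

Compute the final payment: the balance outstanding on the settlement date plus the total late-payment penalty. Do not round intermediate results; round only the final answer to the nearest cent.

$5,762.67

Balance at month 3: $12,070.0000 × (1 + 0.0065)^3 = $12,306.8982…
After $2,800.00 payment: $12,306.8982… − $2,800.00 = $9,506.8982…
Balance at month 5: $9,506.8982… × (1 + 0.0065)^2 = $9,630.8895…
After $6,200.00 payment: $9,630.8895… − $6,200.00 = $3,430.8895…
Balance at month 12: $3,430.8895… × (1 + 0.0065)^7 = $3,590.0723…
Penalty: 12 × 1.5% × $12,070.00 = $2,172.60
Final settlement = outstanding balance + penalty = $3,590.0723… + $2,172.60 = $5,762.67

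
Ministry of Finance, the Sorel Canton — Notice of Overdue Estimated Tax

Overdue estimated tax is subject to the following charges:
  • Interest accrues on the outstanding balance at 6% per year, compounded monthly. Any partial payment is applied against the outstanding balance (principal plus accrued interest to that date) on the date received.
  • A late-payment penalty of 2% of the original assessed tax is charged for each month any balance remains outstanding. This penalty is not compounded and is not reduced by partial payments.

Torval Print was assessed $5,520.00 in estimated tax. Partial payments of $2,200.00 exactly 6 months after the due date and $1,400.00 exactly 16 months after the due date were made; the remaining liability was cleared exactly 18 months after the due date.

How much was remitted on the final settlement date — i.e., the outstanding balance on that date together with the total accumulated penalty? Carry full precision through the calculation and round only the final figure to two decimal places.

$4,275.96

Monthly rate = 6% ÷ 12 = 0.5%
Balance at month 6: $5,520.0000 × (1 + 0.005)^6 = $5,687.6839…
After $2,200.00 payment: $5,687.6839… − $2,200.00 = $3,487.6839…
Balance at month 16: $3,487.6839… × (1 + 0.005)^10 = $3,666.0445…
After $1,400.00 payment: $3,666.0445… − $1,400.00 = $2,266.0445…
Balance at month 18: $2,266.0445… × (1 + 0.005)^2 = $2,288.7616…
Penalty: 18 × 2% × $5,520.00 = $1,987.20
Final settlement = outstanding balance + penalty = $2,288.7616… + $1,987.20 = $4,275.96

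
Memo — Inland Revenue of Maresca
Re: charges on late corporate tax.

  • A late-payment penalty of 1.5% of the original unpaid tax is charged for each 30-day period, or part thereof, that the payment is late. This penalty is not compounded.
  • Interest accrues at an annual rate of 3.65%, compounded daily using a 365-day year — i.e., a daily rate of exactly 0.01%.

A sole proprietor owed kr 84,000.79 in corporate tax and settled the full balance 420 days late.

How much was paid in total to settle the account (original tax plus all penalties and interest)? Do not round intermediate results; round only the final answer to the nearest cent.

kr 105,243.94

Penalty periods: ⌈420/30⌉ = 14; penalty = 14 × 1.5% × kr 84,000.79 = kr 17,640.17…
Interest: kr 84,000.79 × ((1 + 0.0001)^420 − 1) = kr 84,000.79 × 0.04289229… = kr 3,602.9861…
Total = kr 84,000.79 + kr 17,640.1659 + kr 3,602.9861… = kr 105,243.94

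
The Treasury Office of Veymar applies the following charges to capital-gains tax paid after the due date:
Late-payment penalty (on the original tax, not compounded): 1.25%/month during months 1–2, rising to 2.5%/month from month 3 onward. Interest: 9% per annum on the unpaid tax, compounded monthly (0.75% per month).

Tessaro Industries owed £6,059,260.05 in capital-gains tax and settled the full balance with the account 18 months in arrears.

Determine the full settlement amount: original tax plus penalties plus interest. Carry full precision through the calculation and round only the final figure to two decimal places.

£9,506,739.00

Penalty, months 1–2: 2 × 1.25% × £6,059,260.05 = £151,481.50…
Penalty, months 3–18: 16 × 2.5% × £6,059,260.05 = £2,423,704.02
Interest: £6,059,260.05 × ((1 + 0.0075)^18 − 1) = £6,059,260.05 × 0.1439604… = £872,293.4320…
Total = £6,059,260.05 + £2,575,185.5213… + £872,293.4320… = £9,506,739.00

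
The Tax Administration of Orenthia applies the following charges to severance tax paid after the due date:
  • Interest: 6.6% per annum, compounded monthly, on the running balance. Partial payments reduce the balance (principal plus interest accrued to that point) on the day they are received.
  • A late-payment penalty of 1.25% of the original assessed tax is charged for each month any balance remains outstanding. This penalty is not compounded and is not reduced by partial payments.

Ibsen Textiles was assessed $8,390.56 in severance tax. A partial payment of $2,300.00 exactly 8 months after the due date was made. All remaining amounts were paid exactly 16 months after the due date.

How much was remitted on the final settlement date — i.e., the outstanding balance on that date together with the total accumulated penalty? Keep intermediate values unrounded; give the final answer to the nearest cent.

Monthly rate = 6.6% ÷ 12 = 0.55%
Balance at month 8: $8,390.5600 × (1 + 0.0055)^8 = $8,766.9302…
After $2,300.00 payment: $8,766.9302… − $2,300.00 = $6,466.9302…
Balance at month 16: $6,466.9302… × (1 + 0.0055)^8 = $6,757.0132…
Penalty: 16 × 1.25% × $8,390.56 = $1,678.11…
Final settlement = outstanding balance + penalty = $6,757.0132… + $1,678.11… = $8,435.13

$8,435.13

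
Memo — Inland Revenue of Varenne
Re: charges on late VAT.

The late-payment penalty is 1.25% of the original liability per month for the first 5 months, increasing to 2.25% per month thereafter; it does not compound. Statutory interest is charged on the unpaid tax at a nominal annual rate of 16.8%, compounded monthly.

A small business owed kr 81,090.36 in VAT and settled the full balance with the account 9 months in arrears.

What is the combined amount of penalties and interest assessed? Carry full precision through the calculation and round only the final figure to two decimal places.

kr 23,174.93

Penalty, months 1–5: 5 × 1.25% × kr 81,090.36 = kr 5,068.15…
Penalty, months 6–9: 4 × 2.25% × kr 81,090.36 = kr 7,298.13…
Interest (16.8%/yr ÷ 12 = 1.4%/month): kr 81,090.36 × ((1 + 0.014)^9 − 1) = kr 10,808.6480…
Penalties + interest = kr 12,366.2799 + kr 10,808.6480… = kr 23,174.93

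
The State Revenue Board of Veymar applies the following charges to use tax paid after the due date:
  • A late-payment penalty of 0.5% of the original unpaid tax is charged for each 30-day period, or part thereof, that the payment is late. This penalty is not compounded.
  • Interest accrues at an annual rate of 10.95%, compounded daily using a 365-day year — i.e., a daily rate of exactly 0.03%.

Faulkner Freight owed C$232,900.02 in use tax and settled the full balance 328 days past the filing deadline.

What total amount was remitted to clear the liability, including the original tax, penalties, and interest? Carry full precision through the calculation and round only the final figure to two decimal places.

Penalty periods: ⌈328/30⌉ = 11; penalty = 11 × 0.5% × C$232,900.02 = C$12,809.50…
Interest: C$232,900.02 × ((1 + 0.0003)^328 − 1) = C$232,900.02 × 0.10338778… = C$24,079.0150…
Total = C$232,900.02 + C$12,809.5011 + C$24,079.0150… = C$269,788.54

C$269,788.54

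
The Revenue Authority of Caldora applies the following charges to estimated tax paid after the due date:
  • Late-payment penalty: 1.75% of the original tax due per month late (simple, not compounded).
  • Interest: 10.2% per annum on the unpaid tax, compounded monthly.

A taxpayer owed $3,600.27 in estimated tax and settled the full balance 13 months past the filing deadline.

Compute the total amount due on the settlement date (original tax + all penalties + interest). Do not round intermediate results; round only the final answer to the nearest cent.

Late-payment penalty = 1.75% × $3,600.27 × 13 mo = $819.06…
Interest (10.2%/yr ÷ 12 = 0.85%/month): $3,600.27 × ((1 + 0.0085)^13 − 1) = $418.7652…
Total = $3,600.27 + $819.0614… + $418.7652… = $4,838.10

$4,838.10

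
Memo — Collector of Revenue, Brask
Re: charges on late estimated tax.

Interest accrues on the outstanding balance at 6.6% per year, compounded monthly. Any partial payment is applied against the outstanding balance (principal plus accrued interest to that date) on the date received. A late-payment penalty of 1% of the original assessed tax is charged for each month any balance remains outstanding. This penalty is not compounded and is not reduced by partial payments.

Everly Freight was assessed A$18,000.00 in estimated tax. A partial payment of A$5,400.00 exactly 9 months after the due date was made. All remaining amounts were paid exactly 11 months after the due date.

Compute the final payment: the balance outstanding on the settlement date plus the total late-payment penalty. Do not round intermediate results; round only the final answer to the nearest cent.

Monthly rate = 6.6% ÷ 12 = 0.55%
Balance at month 9: A$18,000.0000 × (1 + 0.0055)^9 = A$18,910.8556…
After A$5,400.00 payment: A$18,910.8556… − A$5,400.00 = A$13,510.8556…
Balance at month 11: A$13,510.8556… × (1 + 0.0055)^2 = A$13,659.8838…
Penalty: 11 × 1% × A$18,000.00 = A$1,980.00
Final settlement = outstanding balance + penalty = A$13,659.8838… + A$1,980.00 = A$15,639.88

A$15,639.88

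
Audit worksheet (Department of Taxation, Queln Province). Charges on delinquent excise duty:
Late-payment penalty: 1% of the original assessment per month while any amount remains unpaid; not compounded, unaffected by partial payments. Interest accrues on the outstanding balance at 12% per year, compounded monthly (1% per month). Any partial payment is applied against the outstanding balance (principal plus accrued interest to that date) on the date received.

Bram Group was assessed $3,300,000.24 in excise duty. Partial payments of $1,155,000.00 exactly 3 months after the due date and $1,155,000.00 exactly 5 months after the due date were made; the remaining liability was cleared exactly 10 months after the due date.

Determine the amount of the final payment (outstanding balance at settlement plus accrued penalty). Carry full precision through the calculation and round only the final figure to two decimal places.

$1,523,020.36

Balance at month 3: $3,300,000.2400 × (1 + 0.01)^3 = $3,399,993.5473…
After $1,155,000.00 payment: $3,399,993.5473… − $1,155,000.00 = $2,244,993.5473…
Balance at month 5: $2,244,993.5473… × (1 + 0.01)^2 = $2,290,117.9176…
After $1,155,000.00 payment: $2,290,117.9176… − $1,155,000.00 = $1,135,117.9176…
Balance at month 10: $1,135,117.9176… × (1 + 0.01)^5 = $1,193,020.3394…
Penalty: 10 × 1% × $3,300,000.24 = $330,000.02…
Final settlement = outstanding balance + penalty = $1,193,020.3394… + $330,000.02… = $1,523,020.36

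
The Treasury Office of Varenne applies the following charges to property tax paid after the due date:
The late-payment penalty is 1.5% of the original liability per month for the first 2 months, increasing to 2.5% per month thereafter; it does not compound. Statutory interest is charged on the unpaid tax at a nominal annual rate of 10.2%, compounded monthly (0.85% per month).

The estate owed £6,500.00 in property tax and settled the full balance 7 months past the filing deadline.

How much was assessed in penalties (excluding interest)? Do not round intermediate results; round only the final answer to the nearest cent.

Penalty, months 1–2: 2 × 1.5% × £6,500.00 = £195.00
Penalty, months 3–7: 5 × 2.5% × £6,500.00 = £812.50
Total penalty = £195.00 + £812.50 = £1,007.50

£1,007.50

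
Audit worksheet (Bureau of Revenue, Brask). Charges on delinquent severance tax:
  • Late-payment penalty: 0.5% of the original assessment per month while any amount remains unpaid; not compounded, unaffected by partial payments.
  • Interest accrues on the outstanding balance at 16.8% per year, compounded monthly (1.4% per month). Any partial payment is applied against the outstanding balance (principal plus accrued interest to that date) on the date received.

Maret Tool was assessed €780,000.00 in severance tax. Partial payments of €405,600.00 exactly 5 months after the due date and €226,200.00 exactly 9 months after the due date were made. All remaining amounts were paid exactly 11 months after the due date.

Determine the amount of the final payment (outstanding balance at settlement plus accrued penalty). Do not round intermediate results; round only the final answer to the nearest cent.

€278,328.34

Balance at month 5: €780,000.0000 × (1 + 0.014)^5 = €836,150.3534…
After €405,600.00 payment: €836,150.3534… − €405,600.00 = €430,550.3534…
Balance at month 9: €430,550.3534… × (1 + 0.014)^4 = €455,172.2427…
After €226,200.00 payment: €455,172.2427… − €226,200.00 = €228,972.2427…
Balance at month 11: €228,972.2427… × (1 + 0.014)^2 = €235,428.3441…
Penalty: 11 × 0.5% × €780,000.00 = €42,900.00
Final settlement = outstanding balance + penalty = €235,428.3441… + €42,900.00 = €278,328.34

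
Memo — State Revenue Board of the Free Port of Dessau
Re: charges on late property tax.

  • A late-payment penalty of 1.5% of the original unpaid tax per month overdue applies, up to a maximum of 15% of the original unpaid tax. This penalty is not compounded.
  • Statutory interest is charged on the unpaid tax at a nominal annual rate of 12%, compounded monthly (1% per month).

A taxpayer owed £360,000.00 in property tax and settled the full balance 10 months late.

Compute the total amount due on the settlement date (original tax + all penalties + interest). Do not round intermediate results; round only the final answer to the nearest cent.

Penalty (uncapped): 10 × 1.5% × £360,000.00 = £54,000.00; cap = 15% × £360,000.00 = £54,000.00 → penalty = £54,000.00
Interest: £360,000.00 × ((1 + 0.01)^10 − 1) = £360,000.00 × 0.1046221… = £37,663.9651…
Total = £360,000.00 + £54,000.0000 + £37,663.9651… = £451,663.97

£451,663.97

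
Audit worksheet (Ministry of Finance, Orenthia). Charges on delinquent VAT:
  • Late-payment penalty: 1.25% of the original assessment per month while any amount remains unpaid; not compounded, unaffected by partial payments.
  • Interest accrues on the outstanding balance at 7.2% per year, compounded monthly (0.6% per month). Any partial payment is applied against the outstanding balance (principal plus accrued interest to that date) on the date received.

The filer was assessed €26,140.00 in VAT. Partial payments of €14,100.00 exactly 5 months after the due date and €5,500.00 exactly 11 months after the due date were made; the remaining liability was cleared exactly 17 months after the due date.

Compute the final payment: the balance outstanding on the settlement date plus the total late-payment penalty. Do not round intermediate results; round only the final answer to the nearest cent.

€13,642.56

Balance at month 5: €26,140.0000 × (1 + 0.006)^5 = €26,933.6670…
After €14,100.00 payment: €26,933.6670… − €14,100.00 = €12,833.6670…
Balance at month 11: €12,833.6670… × (1 + 0.006)^6 = €13,302.6649…
After €5,500.00 payment: €13,302.6649… − €5,500.00 = €7,802.6649…
Balance at month 17: €7,802.6649… × (1 + 0.006)^6 = €8,087.8082…
Penalty: 17 × 1.25% × €26,140.00 = €5,554.75
Final settlement = outstanding balance + penalty = €8,087.8082… + €5,554.75 = €13,642.56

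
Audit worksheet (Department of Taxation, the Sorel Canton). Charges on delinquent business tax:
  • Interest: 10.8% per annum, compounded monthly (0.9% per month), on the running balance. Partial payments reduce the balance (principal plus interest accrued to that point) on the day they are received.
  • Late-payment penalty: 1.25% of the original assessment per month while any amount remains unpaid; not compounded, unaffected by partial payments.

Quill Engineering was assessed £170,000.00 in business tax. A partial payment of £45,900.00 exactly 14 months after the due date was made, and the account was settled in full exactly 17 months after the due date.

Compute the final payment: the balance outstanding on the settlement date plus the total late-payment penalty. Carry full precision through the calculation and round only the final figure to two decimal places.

£186,944.22

Balance at month 14: £170,000.0000 × (1 + 0.009)^14 = £192,719.3174…
After £45,900.00 payment: £192,719.3174… − £45,900.00 = £146,819.3174…
Balance at month 17: £146,819.3174… × (1 + 0.009)^3 = £150,819.2231…
Penalty: 17 × 1.25% × £170,000.00 = £36,125.00
Final settlement = outstanding balance + penalty = £150,819.2231… + £36,125.00 = £186,944.22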